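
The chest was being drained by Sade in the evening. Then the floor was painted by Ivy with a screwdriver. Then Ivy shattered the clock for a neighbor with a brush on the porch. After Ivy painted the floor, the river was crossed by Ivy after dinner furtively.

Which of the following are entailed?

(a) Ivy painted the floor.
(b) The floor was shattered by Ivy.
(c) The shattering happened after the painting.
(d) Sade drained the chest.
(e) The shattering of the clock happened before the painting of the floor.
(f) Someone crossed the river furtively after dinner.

(a) Entailed — the original entails any weakening of itself; this just drops 'with a screwdriver'.
(b) Not entailed — Ivy shattered the clock, not the floor; the floor belongs to the painting event.
(c) Entailed — the narrative places the painting before the shattering.
(d) Not entailed — 'was draining' is progressive on an accomplishment; it does not entail the completed 'drained'.
(e) Not entailed — the narrative places the painting before the shattering, not after.
(f) Entailed — this follows by dropping conjuncts from the crossing event's description.

(a), (c), (f)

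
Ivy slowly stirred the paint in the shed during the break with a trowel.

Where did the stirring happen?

in the shed

'in the shed' marks the location of the stirring event.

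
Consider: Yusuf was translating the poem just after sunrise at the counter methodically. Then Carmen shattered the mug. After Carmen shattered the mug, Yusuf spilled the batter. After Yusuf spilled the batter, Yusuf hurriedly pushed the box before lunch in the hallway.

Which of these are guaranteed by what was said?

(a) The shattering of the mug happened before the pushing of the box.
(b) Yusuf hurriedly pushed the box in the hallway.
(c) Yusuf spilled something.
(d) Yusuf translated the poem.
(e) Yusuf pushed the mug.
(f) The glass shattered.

(a) Entailed — the narrative places the shattering before the pushing.
(b) Entailed — dropping 'before lunch' leaves a sub-description the original still satisfies.
(c) Entailed — this follows by dropping conjuncts from the spilling event's description.
(d) Not entailed — 'was translating' is progressive on an accomplishment; it does not entail the completed 'translated'.
(e) Not entailed — Yusuf pushed the box, not the mug; the mug belongs to the shattering event.
(f) Not entailed — the mug is what shattered, not the glass.

(a), (b), (c)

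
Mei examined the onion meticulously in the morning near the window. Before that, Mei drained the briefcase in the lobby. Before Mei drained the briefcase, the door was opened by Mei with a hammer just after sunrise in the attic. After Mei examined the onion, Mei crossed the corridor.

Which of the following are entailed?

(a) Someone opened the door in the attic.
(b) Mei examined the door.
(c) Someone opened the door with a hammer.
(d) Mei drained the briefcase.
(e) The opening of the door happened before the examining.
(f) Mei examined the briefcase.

(a), (c), (d), (e)

(a) Entailed — every conjunct here is already in the original opening event.
(b) Not entailed — Mei examined the onion, not the door; the door belongs to the opening event.
(c) Entailed — the original entails any weakening of itself; this just drops 'just after sunrise', 'in the attic' and generalizes the agent.
(d) Entailed — dropping 'in the lobby' leaves a sub-description the original still satisfies.
(e) Entailed — the narrative places the opening before the examining.
(f) Not entailed — Mei examined the onion, not the briefcase; the briefcase belongs to the draining event.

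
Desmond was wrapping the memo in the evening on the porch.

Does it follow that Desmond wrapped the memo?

'was wrapping' is progressive; for an accomplishment like 'wrap the memo', it doesn't entail completion.

no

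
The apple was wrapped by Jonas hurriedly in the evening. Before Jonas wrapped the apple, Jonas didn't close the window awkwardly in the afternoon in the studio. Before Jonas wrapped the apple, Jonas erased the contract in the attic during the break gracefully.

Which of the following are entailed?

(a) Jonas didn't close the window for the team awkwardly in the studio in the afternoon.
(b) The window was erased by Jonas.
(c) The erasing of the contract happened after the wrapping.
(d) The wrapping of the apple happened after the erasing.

(a), (d)

(a) Entailed — under negation, adding a further restriction is entailed: if no such closing event occurred, none occurred for the team either.
(b) Not entailed — Jonas erased the contract, not the window; the window belongs to the closing event.
(c) Not entailed — the narrative places the erasing before the wrapping, not after.
(d) Entailed — the narrative places the erasing before the wrapping.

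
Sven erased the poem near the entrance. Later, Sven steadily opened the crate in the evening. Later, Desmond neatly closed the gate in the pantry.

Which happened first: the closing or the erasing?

The connectives place the erasing before the closing.

the erasing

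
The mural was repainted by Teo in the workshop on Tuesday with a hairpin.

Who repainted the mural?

Teo

'Teo' marks the agent of the repainting event.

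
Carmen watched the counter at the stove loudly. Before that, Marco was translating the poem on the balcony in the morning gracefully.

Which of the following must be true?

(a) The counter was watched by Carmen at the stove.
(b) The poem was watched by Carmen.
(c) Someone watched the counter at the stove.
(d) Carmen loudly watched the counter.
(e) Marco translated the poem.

(a), (c), (d)

(a) Entailed — every conjunct here is already in the original watching event.
(b) Not entailed — Carmen watched the counter, not the poem; the poem belongs to the translating event.
(c) Entailed — this follows by dropping conjuncts from the watching event's description.
(d) Entailed — every conjunct here is already in the original watching event.
(e) Not entailed — 'was translating' is progressive on an accomplishment; it does not entail the completed 'translated'.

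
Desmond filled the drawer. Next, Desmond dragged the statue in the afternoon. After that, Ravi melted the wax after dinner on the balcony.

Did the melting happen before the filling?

no

The narrative orders the filling before the melting.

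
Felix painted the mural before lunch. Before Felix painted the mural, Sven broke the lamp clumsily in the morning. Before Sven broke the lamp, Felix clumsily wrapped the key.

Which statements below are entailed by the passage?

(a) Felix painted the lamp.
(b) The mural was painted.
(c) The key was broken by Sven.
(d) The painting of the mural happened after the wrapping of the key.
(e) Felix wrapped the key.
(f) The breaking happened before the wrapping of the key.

(a) Not entailed — Felix painted the mural, not the lamp; the lamp belongs to the breaking event.
(b) Entailed — this follows by dropping conjuncts from the painting event's description.
(c) Not entailed — Sven broke the lamp, not the key; the key belongs to the wrapping event.
(d) Entailed — the narrative places the wrapping before the painting.
(e) Entailed — dropping 'clumsily' leaves a sub-description the original still satisfies.
(f) Not entailed — the narrative places the wrapping before the breaking, not after.

(b), (d), (e)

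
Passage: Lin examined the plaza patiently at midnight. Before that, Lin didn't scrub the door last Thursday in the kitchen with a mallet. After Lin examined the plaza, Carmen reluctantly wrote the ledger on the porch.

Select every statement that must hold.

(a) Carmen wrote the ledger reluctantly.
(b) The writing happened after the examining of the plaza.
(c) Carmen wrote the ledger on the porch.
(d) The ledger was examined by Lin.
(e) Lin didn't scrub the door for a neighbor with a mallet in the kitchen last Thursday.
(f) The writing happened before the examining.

(a) Entailed — this follows by dropping conjuncts from the writing event's description.
(b) Entailed — the narrative places the examining before the writing.
(c) Entailed — dropping 'reluctantly' leaves a sub-description the original still satisfies.
(d) Not entailed — Lin examined the plaza, not the ledger; the ledger belongs to the writing event.
(e) Entailed — under negation, adding a further restriction is entailed: if no such scrubbing event occurred, none occurred for a neighbor either.
(f) Not entailed — the narrative places the examining before the writing, not after.

(a), (b), (c), (e)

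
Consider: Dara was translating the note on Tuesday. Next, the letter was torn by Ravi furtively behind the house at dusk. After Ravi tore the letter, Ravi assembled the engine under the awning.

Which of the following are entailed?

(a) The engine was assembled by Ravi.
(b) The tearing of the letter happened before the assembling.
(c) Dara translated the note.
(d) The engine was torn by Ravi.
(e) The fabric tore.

(a) Entailed — this follows by dropping conjuncts from the assembling event's description.
(b) Entailed — the narrative places the tearing before the assembling.
(c) Not entailed — 'was translating' is progressive on an accomplishment; it does not entail the completed 'translated'.
(d) Not entailed — Ravi tore the letter, not the engine; the engine belongs to the assembling event.
(e) Not entailed — the letter is what tore, not the fabric.

(a), (b)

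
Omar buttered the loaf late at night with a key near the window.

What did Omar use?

a key

'with a key' marks the instrument of the buttering event.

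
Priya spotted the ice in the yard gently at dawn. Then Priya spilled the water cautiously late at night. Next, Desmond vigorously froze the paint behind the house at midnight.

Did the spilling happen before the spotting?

The narrative orders the spotting before the spilling.

no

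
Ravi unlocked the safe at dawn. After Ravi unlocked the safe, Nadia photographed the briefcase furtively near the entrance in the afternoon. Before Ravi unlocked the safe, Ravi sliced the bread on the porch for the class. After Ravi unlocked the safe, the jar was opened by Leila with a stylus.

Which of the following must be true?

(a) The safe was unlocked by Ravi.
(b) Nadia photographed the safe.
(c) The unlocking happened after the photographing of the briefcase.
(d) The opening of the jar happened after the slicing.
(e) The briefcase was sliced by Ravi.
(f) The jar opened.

(a) Entailed — the original entails any weakening of itself; this just drops 'at dawn'.
(b) Not entailed — Nadia photographed the briefcase, not the safe; the safe belongs to the unlocking event.
(c) Not entailed — the narrative places the unlocking before the photographing, not after.
(d) Entailed — the narrative places the slicing before the opening.
(e) Not entailed — Ravi sliced the bread, not the briefcase; the briefcase belongs to the photographing event.
(f) Entailed — 'Leila opened the jar' is causative; it entails the inchoative 'the jar opened'.

(a), (d), (f)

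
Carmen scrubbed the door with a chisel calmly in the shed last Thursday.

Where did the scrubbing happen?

'in the shed' marks the location of the scrubbing event.

in the shed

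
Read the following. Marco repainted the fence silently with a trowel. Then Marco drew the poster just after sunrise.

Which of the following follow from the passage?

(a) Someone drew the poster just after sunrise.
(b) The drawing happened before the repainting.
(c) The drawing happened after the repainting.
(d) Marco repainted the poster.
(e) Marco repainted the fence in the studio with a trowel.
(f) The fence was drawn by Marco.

(a), (c)

(a) Entailed — this follows by dropping conjuncts from the drawing event's description.
(b) Not entailed — the narrative places the repainting before the drawing, not after.
(c) Entailed — the narrative places the repainting before the drawing.
(d) Not entailed — Marco repainted the fence, not the poster; the poster belongs to the drawing event.
(e) Not entailed — 'in the studio' adds information not in the original event.
(f) Not entailed — Marco drew the poster, not the fence; the fence belongs to the repainting event.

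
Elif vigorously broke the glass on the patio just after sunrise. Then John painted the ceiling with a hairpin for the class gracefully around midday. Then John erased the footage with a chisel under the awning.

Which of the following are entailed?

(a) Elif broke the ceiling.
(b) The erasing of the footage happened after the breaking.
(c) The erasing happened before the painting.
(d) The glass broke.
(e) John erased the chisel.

(a) Not entailed — Elif broke the glass, not the ceiling; the ceiling belongs to the painting event.
(b) Entailed — the narrative places the breaking before the erasing.
(c) Not entailed — the narrative places the painting before the erasing, not after.
(d) Entailed — 'Elif broke the glass' is causative; it entails the inchoative 'the glass broke'.
(e) Not entailed — the chisel is the instrument, not what was erased.

(b), (d)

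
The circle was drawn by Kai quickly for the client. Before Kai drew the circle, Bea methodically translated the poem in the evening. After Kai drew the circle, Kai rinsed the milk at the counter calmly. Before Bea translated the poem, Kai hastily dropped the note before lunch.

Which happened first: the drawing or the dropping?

The connectives place the dropping before the drawing.

the dropping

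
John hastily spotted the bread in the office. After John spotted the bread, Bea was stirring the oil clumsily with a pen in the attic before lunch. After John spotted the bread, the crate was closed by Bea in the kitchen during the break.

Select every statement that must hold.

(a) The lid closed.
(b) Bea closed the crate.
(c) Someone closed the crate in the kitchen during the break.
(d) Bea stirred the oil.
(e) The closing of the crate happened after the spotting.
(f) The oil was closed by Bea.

(a) Not entailed — the crate is what closed, not the lid.
(b) Entailed — every conjunct here is already in the original closing event.
(c) Entailed — generalizing the agent leaves a sub-description the original still satisfies.
(d) Entailed — 'stir' is an activity; 'was stirring' entails that some stirring happened, so 'stirred' holds.
(e) Entailed — the narrative places the spotting before the closing.
(f) Not entailed — Bea closed the crate, not the oil; the oil belongs to the stirring event.

(b), (c), (d), (e)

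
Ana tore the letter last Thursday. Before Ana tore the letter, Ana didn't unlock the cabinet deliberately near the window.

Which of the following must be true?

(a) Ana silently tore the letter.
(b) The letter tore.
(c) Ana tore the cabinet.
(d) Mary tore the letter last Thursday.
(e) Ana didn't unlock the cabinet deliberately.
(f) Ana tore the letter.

(b), (f)

(a) Not entailed — 'silently' adds information not in the original event.
(b) Entailed — 'Ana tore the letter' is causative; it entails the inchoative 'the letter tore'.
(c) Not entailed — Ana tore the letter, not the cabinet; the cabinet belongs to the unlocking event.
(d) Not entailed — the passage has Ana tearing the letter, not Mary.
(e) Not entailed — dropping 'near the window' under negation is not valid — the original leaves open that Ana unlocked the cabinet some other way.
(f) Entailed — the original entails any weakening of itself; this just drops 'last Thursday'.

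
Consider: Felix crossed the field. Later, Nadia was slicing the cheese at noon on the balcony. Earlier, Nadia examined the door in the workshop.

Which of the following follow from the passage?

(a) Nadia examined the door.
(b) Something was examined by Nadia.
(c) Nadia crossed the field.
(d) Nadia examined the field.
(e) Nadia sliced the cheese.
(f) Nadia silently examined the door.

(a) Entailed — the original entails any weakening of itself; this just drops 'in the workshop'.
(b) Entailed — this follows by dropping conjuncts from the examining event's description.
(c) Not entailed — the passage has Felix crossing the field, not Nadia.
(d) Not entailed — Nadia examined the door, not the field; the field belongs to the crossing event.
(e) Not entailed — 'was slicing' is progressive on an accomplishment; it does not entail the completed 'sliced'.
(f) Not entailed — 'silently' adds information not in the original event.

(a), (b)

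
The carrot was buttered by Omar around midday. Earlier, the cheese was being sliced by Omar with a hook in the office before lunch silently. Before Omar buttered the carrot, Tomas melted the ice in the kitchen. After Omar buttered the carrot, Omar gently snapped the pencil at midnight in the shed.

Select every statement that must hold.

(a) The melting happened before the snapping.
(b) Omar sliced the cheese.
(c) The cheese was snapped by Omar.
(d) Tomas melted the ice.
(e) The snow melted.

(a) Entailed — the narrative places the melting before the snapping.
(b) Not entailed — 'was slicing' is progressive on an accomplishment; it does not entail the completed 'sliced'.
(c) Not entailed — Omar snapped the pencil, not the cheese; the cheese belongs to the slicing event.
(d) Entailed — the original entails any weakening of itself; this just drops 'in the kitchen'.
(e) Not entailed — the ice is what melted, not the snow.

(a), (d)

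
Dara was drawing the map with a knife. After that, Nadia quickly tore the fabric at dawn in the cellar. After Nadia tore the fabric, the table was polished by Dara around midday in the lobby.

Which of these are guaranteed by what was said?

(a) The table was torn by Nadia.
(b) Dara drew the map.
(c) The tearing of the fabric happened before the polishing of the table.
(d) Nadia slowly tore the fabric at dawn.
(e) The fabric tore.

(a) Not entailed — Nadia tore the fabric, not the table; the table belongs to the polishing event.
(b) Not entailed — 'was drawing' is progressive on an accomplishment; it does not entail the completed 'drew'.
(c) Entailed — the narrative places the tearing before the polishing.
(d) Not entailed — 'slowly' adds a manner not in (and inconsistent with) the original.
(e) Entailed — 'Nadia tore the fabric' is causative; it entails the inchoative 'the fabric tore'.

(c), (e)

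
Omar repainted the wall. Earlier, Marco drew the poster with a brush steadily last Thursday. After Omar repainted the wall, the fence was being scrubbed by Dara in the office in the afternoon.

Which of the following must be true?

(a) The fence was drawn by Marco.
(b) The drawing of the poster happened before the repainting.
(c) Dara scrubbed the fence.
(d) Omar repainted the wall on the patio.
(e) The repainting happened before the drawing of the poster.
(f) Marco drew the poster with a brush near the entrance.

(b), (c)

(a) Not entailed — Marco drew the poster, not the fence; the fence belongs to the scrubbing event.
(b) Entailed — the narrative places the drawing before the repainting.
(c) Entailed — 'scrub' is an activity; 'was scrubbing' entails that some scrubbing happened, so 'scrubbed' holds.
(d) Not entailed — 'on the patio' adds information not in the original event.
(e) Not entailed — the narrative places the drawing before the repainting, not after.
(f) Not entailed — 'near the entrance' adds information not in the original event.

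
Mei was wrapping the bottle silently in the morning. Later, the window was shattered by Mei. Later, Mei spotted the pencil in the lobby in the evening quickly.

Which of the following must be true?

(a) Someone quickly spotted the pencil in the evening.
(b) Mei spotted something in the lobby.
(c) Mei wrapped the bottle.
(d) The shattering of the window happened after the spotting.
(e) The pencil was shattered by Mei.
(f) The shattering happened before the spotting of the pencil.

(a) Entailed — every conjunct here is already in the original spotting event.
(b) Entailed — this follows by dropping conjuncts from the spotting event's description.
(c) Not entailed — 'was wrapping' is progressive on an accomplishment; it does not entail the completed 'wrapped'.
(d) Not entailed — the narrative places the shattering before the spotting, not after.
(e) Not entailed — Mei shattered the window, not the pencil; the pencil belongs to the spotting event.
(f) Entailed — the narrative places the shattering before the spotting.

(a), (b), (f)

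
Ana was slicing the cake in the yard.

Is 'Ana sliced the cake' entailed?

no

'was slicing' is progressive; for an accomplishment like 'slice the cake', it doesn't entail completion.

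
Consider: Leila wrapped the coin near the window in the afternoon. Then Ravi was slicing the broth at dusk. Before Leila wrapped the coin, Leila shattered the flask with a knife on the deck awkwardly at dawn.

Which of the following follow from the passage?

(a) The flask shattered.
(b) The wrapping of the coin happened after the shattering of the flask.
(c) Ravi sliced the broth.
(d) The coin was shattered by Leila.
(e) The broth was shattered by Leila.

(a) Entailed — 'Leila shattered the flask' is causative; it entails the inchoative 'the flask shattered'.
(b) Entailed — the narrative places the shattering before the wrapping.
(c) Not entailed — 'was slicing' is progressive on an accomplishment; it does not entail the completed 'sliced'.
(d) Not entailed — Leila shattered the flask, not the coin; the coin belongs to the wrapping event.
(e) Not entailed — Leila shattered the flask, not the broth; the broth belongs to the slicing event.

(a), (b)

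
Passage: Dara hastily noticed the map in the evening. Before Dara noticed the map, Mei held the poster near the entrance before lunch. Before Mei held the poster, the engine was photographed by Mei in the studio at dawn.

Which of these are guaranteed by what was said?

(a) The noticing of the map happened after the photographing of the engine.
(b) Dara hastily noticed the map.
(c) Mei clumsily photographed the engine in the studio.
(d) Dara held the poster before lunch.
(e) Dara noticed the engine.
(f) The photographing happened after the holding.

(a), (b)

(a) Entailed — the narrative places the photographing before the noticing.
(b) Entailed — this follows by dropping conjuncts from the noticing event's description.
(c) Not entailed — 'clumsily' adds information not in the original event.
(d) Not entailed — the passage has Mei holding the poster, not Dara.
(e) Not entailed — Dara noticed the map, not the engine; the engine belongs to the photographing event.
(f) Not entailed — the narrative places the photographing before the holding, not after.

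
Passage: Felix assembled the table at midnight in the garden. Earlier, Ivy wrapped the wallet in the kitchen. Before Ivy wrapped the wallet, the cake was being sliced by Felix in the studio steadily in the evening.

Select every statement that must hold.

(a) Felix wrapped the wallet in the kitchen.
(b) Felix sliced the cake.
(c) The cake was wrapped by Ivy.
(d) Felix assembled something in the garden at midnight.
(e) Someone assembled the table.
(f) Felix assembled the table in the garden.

(d), (e), (f)

(a) Not entailed — the passage has Ivy wrapping the wallet, not Felix.
(b) Not entailed — 'was slicing' is progressive on an accomplishment; it does not entail the completed 'sliced'.
(c) Not entailed — Ivy wrapped the wallet, not the cake; the cake belongs to the slicing event.
(d) Entailed — generalizing the patient leaves a sub-description the original still satisfies.
(e) Entailed — every conjunct here is already in the original assembling event.
(f) Entailed — dropping 'at midnight' leaves a sub-description the original still satisfies.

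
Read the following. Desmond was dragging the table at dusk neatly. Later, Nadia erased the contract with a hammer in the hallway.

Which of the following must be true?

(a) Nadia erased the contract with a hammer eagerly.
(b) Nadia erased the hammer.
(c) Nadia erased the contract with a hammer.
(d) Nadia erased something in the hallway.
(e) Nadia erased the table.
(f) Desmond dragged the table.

(a) Not entailed — 'eagerly' adds information not in the original event.
(b) Not entailed — the hammer is the instrument, not what was erased.
(c) Entailed — this follows by dropping conjuncts from the erasing event's description.
(d) Entailed — dropping 'with a hammer' and generalizing the patient leaves a sub-description the original still satisfies.
(e) Not entailed — Nadia erased the contract, not the table; the table belongs to the dragging event.
(f) Entailed — 'drag' is an activity; 'was dragging' entails that some dragging happened, so 'dragged' holds.

(c), (d), (f)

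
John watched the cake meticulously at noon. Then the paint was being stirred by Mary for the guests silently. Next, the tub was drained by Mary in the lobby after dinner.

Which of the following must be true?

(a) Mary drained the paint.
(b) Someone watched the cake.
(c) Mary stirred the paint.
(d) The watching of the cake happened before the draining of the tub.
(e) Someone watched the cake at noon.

(a) Not entailed — Mary drained the tub, not the paint; the paint belongs to the stirring event.
(b) Entailed — this follows by dropping conjuncts from the watching event's description.
(c) Entailed — 'stir' is an activity; 'was stirring' entails that some stirring happened, so 'stirred' holds.
(d) Entailed — the narrative places the watching before the draining.
(e) Entailed — this follows by dropping conjuncts from the watching event's description.

(b), (c), (d), (e)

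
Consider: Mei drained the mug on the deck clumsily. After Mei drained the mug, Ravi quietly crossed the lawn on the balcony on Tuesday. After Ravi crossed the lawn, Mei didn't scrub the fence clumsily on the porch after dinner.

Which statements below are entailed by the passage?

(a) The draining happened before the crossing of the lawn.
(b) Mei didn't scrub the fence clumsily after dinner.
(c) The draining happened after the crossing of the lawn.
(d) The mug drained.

(a) Entailed — the narrative places the draining before the crossing.
(b) Not entailed — dropping 'on the porch' under negation is not valid — the original leaves open that Mei scrubbed the fence some other way.
(c) Not entailed — the narrative places the draining before the crossing, not after.
(d) Entailed — 'Mei drained the mug' is causative; it entails the inchoative 'the mug drained'.

(a), (d)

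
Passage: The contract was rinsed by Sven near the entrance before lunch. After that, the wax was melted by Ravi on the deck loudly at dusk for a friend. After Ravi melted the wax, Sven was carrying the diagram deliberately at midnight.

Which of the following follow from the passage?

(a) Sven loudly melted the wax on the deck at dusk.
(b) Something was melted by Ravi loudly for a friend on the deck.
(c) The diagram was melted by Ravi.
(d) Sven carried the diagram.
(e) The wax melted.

(a) Not entailed — the passage has Ravi melting the wax, not Sven.
(b) Entailed — dropping 'at dusk' and generalizing the patient leaves a sub-description the original still satisfies.
(c) Not entailed — Ravi melted the wax, not the diagram; the diagram belongs to the carrying event.
(d) Entailed — 'carry' is an activity; 'was carrying' entails that some carrying happened, so 'carried' holds.
(e) Entailed — 'Ravi melted the wax' is causative; it entails the inchoative 'the wax melted'.

(b), (d), (e)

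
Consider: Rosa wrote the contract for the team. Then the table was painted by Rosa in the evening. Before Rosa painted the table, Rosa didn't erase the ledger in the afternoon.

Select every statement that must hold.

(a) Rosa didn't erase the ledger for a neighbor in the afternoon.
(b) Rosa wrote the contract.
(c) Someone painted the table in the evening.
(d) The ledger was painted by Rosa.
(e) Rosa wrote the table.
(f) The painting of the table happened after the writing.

(a), (b), (c), (f)

(a) Entailed — under negation, adding a further restriction is entailed: if no such erasing event occurred, none occurred for a neighbor either.
(b) Entailed — this follows by dropping conjuncts from the writing event's description.
(c) Entailed — generalizing the agent leaves a sub-description the original still satisfies.
(d) Not entailed — Rosa painted the table, not the ledger; the ledger belongs to the erasing event.
(e) Not entailed — Rosa wrote the contract, not the table; the table belongs to the painting event.
(f) Entailed — the narrative places the writing before the painting.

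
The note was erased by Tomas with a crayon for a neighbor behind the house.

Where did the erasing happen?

behind the house

'behind the house' marks the location of the erasing event.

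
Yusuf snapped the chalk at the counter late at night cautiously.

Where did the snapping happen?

at the counter

'at the counter' marks the location of the snapping event.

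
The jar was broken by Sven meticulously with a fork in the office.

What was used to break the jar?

'with a fork' marks the instrument of the breaking event.

a fork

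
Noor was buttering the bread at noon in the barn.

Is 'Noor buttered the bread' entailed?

no

'was buttering' is progressive; for an accomplishment like 'butter the bread', it doesn't entail completion.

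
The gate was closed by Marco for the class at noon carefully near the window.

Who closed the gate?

Marco

'Marco' marks the agent of the closing event.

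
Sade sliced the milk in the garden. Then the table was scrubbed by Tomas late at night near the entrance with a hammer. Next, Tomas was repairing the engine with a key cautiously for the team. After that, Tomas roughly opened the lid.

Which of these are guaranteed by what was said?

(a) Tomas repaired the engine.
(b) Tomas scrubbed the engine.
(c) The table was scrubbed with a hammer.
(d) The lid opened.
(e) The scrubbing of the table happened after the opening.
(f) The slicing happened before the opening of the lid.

(c), (d), (f)

(a) Not entailed — 'was repairing' is progressive on an accomplishment; it does not entail the completed 'repaired'.
(b) Not entailed — Tomas scrubbed the table, not the engine; the engine belongs to the repairing event.
(c) Entailed — the original entails any weakening of itself; this just drops 'near the entrance', 'late at night' and generalizes the agent.
(d) Entailed — 'Tomas opened the lid' is causative; it entails the inchoative 'the lid opened'.
(e) Not entailed — the narrative places the scrubbing before the opening, not after.
(f) Entailed — the narrative places the slicing before the opening.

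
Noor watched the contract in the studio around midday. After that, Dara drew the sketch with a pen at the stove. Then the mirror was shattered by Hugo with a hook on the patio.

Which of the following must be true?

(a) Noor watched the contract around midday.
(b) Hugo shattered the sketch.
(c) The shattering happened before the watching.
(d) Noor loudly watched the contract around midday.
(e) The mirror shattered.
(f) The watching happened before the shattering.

(a) Entailed — the original entails any weakening of itself; this just drops 'in the studio'.
(b) Not entailed — Hugo shattered the mirror, not the sketch; the sketch belongs to the drawing event.
(c) Not entailed — the narrative places the watching before the shattering, not after.
(d) Not entailed — 'loudly' adds information not in the original event.
(e) Entailed — 'Hugo shattered the mirror' is causative; it entails the inchoative 'the mirror shattered'.
(f) Entailed — the narrative places the watching before the shattering.

(a), (e), (f)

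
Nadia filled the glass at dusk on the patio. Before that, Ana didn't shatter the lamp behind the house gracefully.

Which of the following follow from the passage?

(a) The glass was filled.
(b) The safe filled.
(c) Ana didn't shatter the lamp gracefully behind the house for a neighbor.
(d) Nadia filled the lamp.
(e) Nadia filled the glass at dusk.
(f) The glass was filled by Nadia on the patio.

(a), (c), (e), (f)

(a) Entailed — dropping 'at dusk', 'on the patio' and generalizing the agent leaves a sub-description the original still satisfies.
(b) Not entailed — the glass is what filled, not the safe.
(c) Entailed — under negation, adding a further restriction is entailed: if no such shattering event occurred, none occurred for a neighbor either.
(d) Not entailed — Nadia filled the glass, not the lamp; the lamp belongs to the shattering event.
(e) Entailed — the original entails any weakening of itself; this just drops 'on the patio'.
(f) Entailed — dropping 'at dusk' leaves a sub-description the original still satisfies.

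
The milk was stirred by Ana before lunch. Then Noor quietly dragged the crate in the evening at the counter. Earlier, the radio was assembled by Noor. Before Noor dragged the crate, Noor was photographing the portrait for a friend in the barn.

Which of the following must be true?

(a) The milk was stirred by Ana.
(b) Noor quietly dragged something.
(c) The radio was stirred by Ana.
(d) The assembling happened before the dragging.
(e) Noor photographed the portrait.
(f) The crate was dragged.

(a) Entailed — this follows by dropping conjuncts from the stirring event's description.
(b) Entailed — every conjunct here is already in the original dragging event.
(c) Not entailed — Ana stirred the milk, not the radio; the radio belongs to the assembling event.
(d) Entailed — the narrative places the assembling before the dragging.
(e) Not entailed — 'was photographing' is progressive on an accomplishment; it does not entail the completed 'photographed'.
(f) Entailed — the original entails any weakening of itself; this just drops 'quietly', 'at the counter', 'in the evening' and generalizes the agent.

(a), (b), (d), (f)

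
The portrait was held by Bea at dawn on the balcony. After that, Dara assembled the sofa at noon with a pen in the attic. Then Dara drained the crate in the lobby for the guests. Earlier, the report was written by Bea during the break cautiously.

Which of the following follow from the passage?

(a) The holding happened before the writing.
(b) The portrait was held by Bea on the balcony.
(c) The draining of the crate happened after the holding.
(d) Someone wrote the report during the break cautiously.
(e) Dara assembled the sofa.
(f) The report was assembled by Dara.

(a) Not entailed — the narrative doesn't order the holding relative to the writing.
(b) Entailed — this follows by dropping conjuncts from the holding event's description.
(c) Entailed — the narrative places the holding before the draining.
(d) Entailed — this follows by dropping conjuncts from the writing event's description.
(e) Entailed — this follows by dropping conjuncts from the assembling event's description.
(f) Not entailed — Dara assembled the sofa, not the report; the report belongs to the writing event.

(b), (c), (d), (e)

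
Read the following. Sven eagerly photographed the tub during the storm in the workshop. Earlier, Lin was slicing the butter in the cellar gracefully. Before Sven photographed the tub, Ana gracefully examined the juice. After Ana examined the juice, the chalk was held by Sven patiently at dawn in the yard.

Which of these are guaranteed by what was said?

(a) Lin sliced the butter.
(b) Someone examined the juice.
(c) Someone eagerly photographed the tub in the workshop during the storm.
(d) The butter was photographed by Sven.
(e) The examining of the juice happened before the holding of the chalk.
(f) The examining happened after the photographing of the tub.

(a) Not entailed — 'was slicing' is progressive on an accomplishment; it does not entail the completed 'sliced'.
(b) Entailed — every conjunct here is already in the original examining event.
(c) Entailed — every conjunct here is already in the original photographing event.
(d) Not entailed — Sven photographed the tub, not the butter; the butter belongs to the slicing event.
(e) Entailed — the narrative places the examining before the holding.
(f) Not entailed — the narrative places the examining before the photographing, not after.

(b), (c), (e)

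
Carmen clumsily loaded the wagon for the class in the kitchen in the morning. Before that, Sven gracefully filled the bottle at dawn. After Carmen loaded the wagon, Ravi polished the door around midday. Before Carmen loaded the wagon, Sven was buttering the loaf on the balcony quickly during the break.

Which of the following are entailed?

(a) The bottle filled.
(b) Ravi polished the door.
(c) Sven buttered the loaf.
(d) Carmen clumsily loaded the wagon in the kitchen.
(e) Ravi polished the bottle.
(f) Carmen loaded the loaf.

(a), (b), (d)

(a) Entailed — 'Sven filled the bottle' is causative; it entails the inchoative 'the bottle filled'.
(b) Entailed — dropping 'around midday' leaves a sub-description the original still satisfies.
(c) Not entailed — 'was buttering' is progressive on an accomplishment; it does not entail the completed 'buttered'.
(d) Entailed — the original entails any weakening of itself; this just drops 'for the class', 'in the morning'.
(e) Not entailed — Ravi polished the door, not the bottle; the bottle belongs to the filling event.
(f) Not entailed — Carmen loaded the wagon, not the loaf; the loaf belongs to the buttering event.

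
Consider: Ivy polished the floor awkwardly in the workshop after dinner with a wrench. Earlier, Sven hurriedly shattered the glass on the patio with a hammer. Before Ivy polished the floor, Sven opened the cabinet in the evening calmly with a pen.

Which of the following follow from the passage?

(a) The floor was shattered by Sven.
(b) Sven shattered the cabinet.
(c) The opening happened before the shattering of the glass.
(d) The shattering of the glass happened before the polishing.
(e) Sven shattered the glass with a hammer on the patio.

(d), (e)

(a) Not entailed — Sven shattered the glass, not the floor; the floor belongs to the polishing event.
(b) Not entailed — Sven shattered the glass, not the cabinet; the cabinet belongs to the opening event.
(c) Not entailed — the narrative doesn't order the opening relative to the shattering.
(d) Entailed — the narrative places the shattering before the polishing.
(e) Entailed — dropping 'hurriedly' leaves a sub-description the original still satisfies.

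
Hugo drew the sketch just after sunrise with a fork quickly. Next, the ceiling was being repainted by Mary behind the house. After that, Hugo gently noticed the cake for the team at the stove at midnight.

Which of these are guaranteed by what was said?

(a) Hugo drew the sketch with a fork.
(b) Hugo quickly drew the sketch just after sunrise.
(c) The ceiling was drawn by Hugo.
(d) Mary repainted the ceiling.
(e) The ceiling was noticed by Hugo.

(a), (b)

(a) Entailed — dropping 'just after sunrise', 'quickly' leaves a sub-description the original still satisfies.
(b) Entailed — this follows by dropping conjuncts from the drawing event's description.
(c) Not entailed — Hugo drew the sketch, not the ceiling; the ceiling belongs to the repainting event.
(d) Not entailed — 'was repainting' is progressive on an accomplishment; it does not entail the completed 'repainted'.
(e) Not entailed — Hugo noticed the cake, not the ceiling; the ceiling belongs to the repainting event.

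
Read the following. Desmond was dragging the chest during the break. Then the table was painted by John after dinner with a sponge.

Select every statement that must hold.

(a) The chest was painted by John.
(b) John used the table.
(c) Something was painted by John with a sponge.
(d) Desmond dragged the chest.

(a) Not entailed — John painted the table, not the chest; the chest belongs to the dragging event.
(b) Not entailed — the table is the patient, not an instrument — John used a sponge.
(c) Entailed — dropping 'after dinner' and generalizing the patient leaves a sub-description the original still satisfies.
(d) Entailed — 'drag' is an activity; 'was dragging' entails that some dragging happened, so 'dragged' holds.

(c), (d)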